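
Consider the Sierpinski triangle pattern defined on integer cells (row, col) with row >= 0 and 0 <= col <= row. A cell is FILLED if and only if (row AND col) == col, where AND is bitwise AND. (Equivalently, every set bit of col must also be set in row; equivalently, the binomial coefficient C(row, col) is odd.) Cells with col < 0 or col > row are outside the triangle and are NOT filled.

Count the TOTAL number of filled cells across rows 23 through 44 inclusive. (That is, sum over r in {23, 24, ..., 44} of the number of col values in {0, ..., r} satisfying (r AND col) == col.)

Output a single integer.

r23=10111 pc4: +16 =16
r24=11000 pc2: +4 =20
r25=11001 pc3: +8 =28
r26=11010 pc3: +8 =36
r27=11011 pc4: +16 =52
r28=11100 pc3: +8 =60
r29=11101 pc4: +16 =76
r30=11110 pc4: +16 =92
r31=11111 pc5: +32 =124
r32=100000 pc1: +2 =126
r33=100001 pc2: +4 =130
r34=100010 pc2: +4 =134
r35=100011 pc3: +8 =142
r36=100100 pc2: +4 =146
r37=100101 pc3: +8 =154
r38=100110 pc3: +8 =162
r39=100111 pc4: +16 =178
r40=101000 pc2: +4 =182
r41=101001 pc3: +8 =190
r42=101010 pc3: +8 =198
r43=101011 pc4: +16 =214
r44=101100 pc3: +8 =222

Answer: 222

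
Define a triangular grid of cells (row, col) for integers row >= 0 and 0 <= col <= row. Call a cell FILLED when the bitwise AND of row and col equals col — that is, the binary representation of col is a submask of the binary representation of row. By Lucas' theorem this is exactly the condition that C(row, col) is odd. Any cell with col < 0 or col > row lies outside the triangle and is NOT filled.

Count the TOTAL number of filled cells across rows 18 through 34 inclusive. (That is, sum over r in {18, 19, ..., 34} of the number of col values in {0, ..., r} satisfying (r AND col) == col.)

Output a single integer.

Answer: 166

Derivation:
r18=10010 pc2: +4 =4
r19=10011 pc3: +8 =12
r20=10100 pc2: +4 =16
r21=10101 pc3: +8 =24
r22=10110 pc3: +8 =32
r23=10111 pc4: +16 =48
r24=11000 pc2: +4 =52
r25=11001 pc3: +8 =60
r26=11010 pc3: +8 =68
r27=11011 pc4: +16 =84
r28=11100 pc3: +8 =92
r29=11101 pc4: +16 =108
r30=11110 pc4: +16 =124
r31=11111 pc5: +32 =156
r32=100000 pc1: +2 =158
r33=100001 pc2: +4 =162
r34=100010 pc2: +4 =166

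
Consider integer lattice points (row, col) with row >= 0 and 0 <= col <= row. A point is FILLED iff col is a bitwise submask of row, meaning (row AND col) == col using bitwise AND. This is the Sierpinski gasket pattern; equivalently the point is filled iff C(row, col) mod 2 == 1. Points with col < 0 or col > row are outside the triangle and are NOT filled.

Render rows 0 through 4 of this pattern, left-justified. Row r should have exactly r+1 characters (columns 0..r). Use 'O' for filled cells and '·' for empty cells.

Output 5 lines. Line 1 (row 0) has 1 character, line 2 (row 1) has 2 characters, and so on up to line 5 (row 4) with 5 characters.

Answer: O
OO
O·O
OOOO
O···O

Derivation:
r0=0: O
r1=1: OO
r2=10: O·O
r3=11: OOOO
r4=100: O···O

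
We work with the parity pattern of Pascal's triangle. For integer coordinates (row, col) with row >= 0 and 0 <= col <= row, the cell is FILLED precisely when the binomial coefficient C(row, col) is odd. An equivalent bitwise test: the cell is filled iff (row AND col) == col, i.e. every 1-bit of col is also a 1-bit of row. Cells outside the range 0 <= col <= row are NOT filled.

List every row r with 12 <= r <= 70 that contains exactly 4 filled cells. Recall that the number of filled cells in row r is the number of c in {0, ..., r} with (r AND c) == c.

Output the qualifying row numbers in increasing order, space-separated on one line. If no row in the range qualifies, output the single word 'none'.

Row r has 2^popcount(r) filled cells, so we need popcount(r) = log2(4) = 2.
Scan r = 12..70 and keep those with exactly 2 one-bits:
r=12=1100 popcount=2 -> KEEP
r=13=1101 popcount=3 -> skip
r=14=1110 popcount=3 -> skip
r=15=1111 popcount=4 -> skip
r=16=10000 popcount=1 -> skip
r=17=10001 popcount=2 -> KEEP
r=18=10010 popcount=2 -> KEEP
r=19=10011 popcount=3 -> skip
r=20=10100 popcount=2 -> KEEP
r=21=10101 popcount=3 -> skip
r=22=10110 popcount=3 -> skip
r=23=10111 popcount=4 -> skip
r=24=11000 popcount=2 -> KEEP
r=25=11001 popcount=3 -> skip
r=26=11010 popcount=3 -> skip
r=27=11011 popcount=4 -> skip
r=28=11100 popcount=3 -> skip
r=29=11101 popcount=4 -> skip
r=30=11110 popcount=4 -> skip
r=31=11111 popcount=5 -> skip
r=32=100000 popcount=1 -> skip
r=33=100001 popcount=2 -> KEEP
r=34=100010 popcount=2 -> KEEP
r=35=100011 popcount=3 -> skip
r=36=100100 popcount=2 -> KEEP
r=37=100101 popcount=3 -> skip
r=38=100110 popcount=3 -> skip
r=39=100111 popcount=4 -> skip
r=40=101000 popcount=2 -> KEEP
r=41=101001 popcount=3 -> skip
r=42=101010 popcount=3 -> skip
r=43=101011 popcount=4 -> skip
r=44=101100 popcount=3 -> skip
r=45=101101 popcount=4 -> skip
r=46=101110 popcount=4 -> skip
r=47=101111 popcount=5 -> skip
r=48=110000 popcount=2 -> KEEP
r=49=110001 popcount=3 -> skip
r=50=110010 popcount=3 -> skip
r=51=110011 popcount=4 -> skip
r=52=110100 popcount=3 -> skip
r=53=110101 popcount=4 -> skip
r=54=110110 popcount=4 -> skip
r=55=110111 popcount=5 -> skip
r=56=111000 popcount=3 -> skip
r=57=111001 popcount=4 -> skip
r=58=111010 popcount=4 -> skip
r=59=111011 popcount=5 -> skip
r=60=111100 popcount=4 -> skip
r=61=111101 popcount=5 -> skip
r=62=111110 popcount=5 -> skip
r=63=111111 popcount=6 -> skip
r=64=1000000 popcount=1 -> skip
r=65=1000001 popcount=2 -> KEEP
r=66=1000010 popcount=2 -> KEEP
r=67=1000011 popcount=3 -> skip
r=68=1000100 popcount=2 -> KEEP
r=69=1000101 popcount=3 -> skip
r=70=1000110 popcount=3 -> skip
Kept rows: 12 17 18 20 24 33 34 36 40 48 65 66 68

Answer: 12 17 18 20 24 33 34 36 40 48 65 66 68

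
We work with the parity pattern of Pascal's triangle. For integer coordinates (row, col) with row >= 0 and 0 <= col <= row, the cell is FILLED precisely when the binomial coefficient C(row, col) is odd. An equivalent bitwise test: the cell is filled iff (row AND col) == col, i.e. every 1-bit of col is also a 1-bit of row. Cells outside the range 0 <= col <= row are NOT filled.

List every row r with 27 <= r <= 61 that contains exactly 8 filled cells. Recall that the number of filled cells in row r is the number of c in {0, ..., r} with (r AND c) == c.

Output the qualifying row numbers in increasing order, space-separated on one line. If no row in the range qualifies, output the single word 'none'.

Row r has 2^popcount(r) filled cells, so we need popcount(r) = log2(8) = 3.
Scan r = 27..61 and keep those with exactly 3 one-bits:
r=27=11011 popcount=4 -> skip
r=28=11100 popcount=3 -> KEEP
r=29=11101 popcount=4 -> skip
r=30=11110 popcount=4 -> skip
r=31=11111 popcount=5 -> skip
r=32=100000 popcount=1 -> skip
r=33=100001 popcount=2 -> skip
r=34=100010 popcount=2 -> skip
r=35=100011 popcount=3 -> KEEP
r=36=100100 popcount=2 -> skip
r=37=100101 popcount=3 -> KEEP
r=38=100110 popcount=3 -> KEEP
r=39=100111 popcount=4 -> skip
r=40=101000 popcount=2 -> skip
r=41=101001 popcount=3 -> KEEP
r=42=101010 popcount=3 -> KEEP
r=43=101011 popcount=4 -> skip
r=44=101100 popcount=3 -> KEEP
r=45=101101 popcount=4 -> skip
r=46=101110 popcount=4 -> skip
r=47=101111 popcount=5 -> skip
r=48=110000 popcount=2 -> skip
r=49=110001 popcount=3 -> KEEP
r=50=110010 popcount=3 -> KEEP
r=51=110011 popcount=4 -> skip
r=52=110100 popcount=3 -> KEEP
r=53=110101 popcount=4 -> skip
r=54=110110 popcount=4 -> skip
r=55=110111 popcount=5 -> skip
r=56=111000 popcount=3 -> KEEP
r=57=111001 popcount=4 -> skip
r=58=111010 popcount=4 -> skip
r=59=111011 popcount=5 -> skip
r=60=111100 popcount=4 -> skip
r=61=111101 popcount=5 -> skip
Kept rows: 28 35 37 38 41 42 44 49 50 52 56

Answer: 28 35 37 38 41 42 44 49 50 52 56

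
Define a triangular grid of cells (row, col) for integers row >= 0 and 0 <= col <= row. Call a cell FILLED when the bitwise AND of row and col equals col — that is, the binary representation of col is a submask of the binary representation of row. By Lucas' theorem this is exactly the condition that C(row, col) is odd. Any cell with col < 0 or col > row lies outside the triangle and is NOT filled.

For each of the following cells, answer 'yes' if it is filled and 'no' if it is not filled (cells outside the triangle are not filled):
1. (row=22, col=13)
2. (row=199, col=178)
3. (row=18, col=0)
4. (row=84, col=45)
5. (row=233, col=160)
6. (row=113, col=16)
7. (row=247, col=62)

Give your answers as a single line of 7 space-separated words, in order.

(22,13): row=0b10110, col=0b1101, row AND col = 0b100 = 4; 4 != 13 -> empty
(199,178): row=0b11000111, col=0b10110010, row AND col = 0b10000010 = 130; 130 != 178 -> empty
(18,0): row=0b10010, col=0b0, row AND col = 0b0 = 0; 0 == 0 -> filled
(84,45): row=0b1010100, col=0b101101, row AND col = 0b100 = 4; 4 != 45 -> empty
(233,160): row=0b11101001, col=0b10100000, row AND col = 0b10100000 = 160; 160 == 160 -> filled
(113,16): row=0b1110001, col=0b10000, row AND col = 0b10000 = 16; 16 == 16 -> filled
(247,62): row=0b11110111, col=0b111110, row AND col = 0b110110 = 54; 54 != 62 -> empty

Answer: no no yes no yes yes no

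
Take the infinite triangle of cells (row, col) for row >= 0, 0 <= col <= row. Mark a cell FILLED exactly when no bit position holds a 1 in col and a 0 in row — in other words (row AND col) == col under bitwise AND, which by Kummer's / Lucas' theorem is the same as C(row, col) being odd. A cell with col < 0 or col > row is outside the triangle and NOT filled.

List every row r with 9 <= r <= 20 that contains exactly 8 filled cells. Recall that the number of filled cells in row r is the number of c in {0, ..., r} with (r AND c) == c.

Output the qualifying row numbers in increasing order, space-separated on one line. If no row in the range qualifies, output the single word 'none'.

Row r has 2^popcount(r) filled cells, so we need popcount(r) = log2(8) = 3.
Scan r = 9..20 and keep those with exactly 3 one-bits:
r=9=1001 popcount=2 -> skip
r=10=1010 popcount=2 -> skip
r=11=1011 popcount=3 -> KEEP
r=12=1100 popcount=2 -> skip
r=13=1101 popcount=3 -> KEEP
r=14=1110 popcount=3 -> KEEP
r=15=1111 popcount=4 -> skip
r=16=10000 popcount=1 -> skip
r=17=10001 popcount=2 -> skip
r=18=10010 popcount=2 -> skip
r=19=10011 popcount=3 -> KEEP
r=20=10100 popcount=2 -> skip
Kept rows: 11 13 14 19

Answer: 11 13 14 19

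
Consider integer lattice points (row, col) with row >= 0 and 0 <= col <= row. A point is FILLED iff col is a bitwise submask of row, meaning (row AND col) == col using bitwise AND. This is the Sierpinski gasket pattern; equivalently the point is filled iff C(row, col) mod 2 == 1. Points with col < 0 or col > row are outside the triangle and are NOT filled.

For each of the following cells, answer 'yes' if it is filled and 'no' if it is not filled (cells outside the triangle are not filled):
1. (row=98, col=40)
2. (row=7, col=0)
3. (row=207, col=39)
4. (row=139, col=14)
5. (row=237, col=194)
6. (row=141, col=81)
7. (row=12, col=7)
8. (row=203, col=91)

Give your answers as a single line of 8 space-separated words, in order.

(98,40): row=0b1100010, col=0b101000, row AND col = 0b100000 = 32; 32 != 40 -> empty
(7,0): row=0b111, col=0b0, row AND col = 0b0 = 0; 0 == 0 -> filled
(207,39): row=0b11001111, col=0b100111, row AND col = 0b111 = 7; 7 != 39 -> empty
(139,14): row=0b10001011, col=0b1110, row AND col = 0b1010 = 10; 10 != 14 -> empty
(237,194): row=0b11101101, col=0b11000010, row AND col = 0b11000000 = 192; 192 != 194 -> empty
(141,81): row=0b10001101, col=0b1010001, row AND col = 0b1 = 1; 1 != 81 -> empty
(12,7): row=0b1100, col=0b111, row AND col = 0b100 = 4; 4 != 7 -> empty
(203,91): row=0b11001011, col=0b1011011, row AND col = 0b1001011 = 75; 75 != 91 -> empty

Answer: no yes no no no no no no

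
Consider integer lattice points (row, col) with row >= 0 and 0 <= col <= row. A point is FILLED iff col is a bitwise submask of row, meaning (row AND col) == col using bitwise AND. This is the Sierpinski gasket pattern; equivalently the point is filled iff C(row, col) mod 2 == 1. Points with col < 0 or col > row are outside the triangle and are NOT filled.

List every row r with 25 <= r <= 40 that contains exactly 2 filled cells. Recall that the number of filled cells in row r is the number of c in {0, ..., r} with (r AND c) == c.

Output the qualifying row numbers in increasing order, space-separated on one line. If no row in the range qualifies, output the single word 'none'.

Answer: 32

Derivation:
Row r has 2^popcount(r) filled cells, so we need popcount(r) = log2(2) = 1.
Scan r = 25..40 and keep those with exactly 1 one-bits:
r=25=11001 popcount=3 -> skip
r=26=11010 popcount=3 -> skip
r=27=11011 popcount=4 -> skip
r=28=11100 popcount=3 -> skip
r=29=11101 popcount=4 -> skip
r=30=11110 popcount=4 -> skip
r=31=11111 popcount=5 -> skip
r=32=100000 popcount=1 -> KEEP
r=33=100001 popcount=2 -> skip
r=34=100010 popcount=2 -> skip
r=35=100011 popcount=3 -> skip
r=36=100100 popcount=2 -> skip
r=37=100101 popcount=3 -> skip
r=38=100110 popcount=3 -> skip
r=39=100111 popcount=4 -> skip
r=40=101000 popcount=2 -> skip
Kept rows: 32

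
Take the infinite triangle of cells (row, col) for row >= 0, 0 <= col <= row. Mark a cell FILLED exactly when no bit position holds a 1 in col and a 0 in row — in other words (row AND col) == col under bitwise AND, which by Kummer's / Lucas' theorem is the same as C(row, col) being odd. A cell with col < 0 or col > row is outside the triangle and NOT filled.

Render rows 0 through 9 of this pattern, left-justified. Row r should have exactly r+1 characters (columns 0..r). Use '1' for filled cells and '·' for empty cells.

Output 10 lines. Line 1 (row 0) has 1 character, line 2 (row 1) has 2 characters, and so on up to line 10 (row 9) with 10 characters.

r0=0: 1
r1=1: 11
r2=10: 1·1
r3=11: 1111
r4=100: 1···1
r5=101: 11··11
r6=110: 1·1·1·1
r7=111: 11111111
r8=1000: 1·······1
r9=1001: 11······11

Answer: 1
11
1·1
1111
1···1
11··11
1·1·1·1
11111111
1·······1
11······11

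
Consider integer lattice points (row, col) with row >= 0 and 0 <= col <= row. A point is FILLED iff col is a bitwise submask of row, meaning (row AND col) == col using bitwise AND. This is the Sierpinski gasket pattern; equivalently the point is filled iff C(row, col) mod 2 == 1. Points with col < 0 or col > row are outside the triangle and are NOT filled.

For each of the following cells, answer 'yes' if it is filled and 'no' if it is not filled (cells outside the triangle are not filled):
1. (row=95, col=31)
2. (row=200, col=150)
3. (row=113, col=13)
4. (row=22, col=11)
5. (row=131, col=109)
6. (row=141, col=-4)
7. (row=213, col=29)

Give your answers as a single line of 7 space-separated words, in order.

Answer: yes no no no no no no

Derivation:
(95,31): row=0b1011111, col=0b11111, row AND col = 0b11111 = 31; 31 == 31 -> filled
(200,150): row=0b11001000, col=0b10010110, row AND col = 0b10000000 = 128; 128 != 150 -> empty
(113,13): row=0b1110001, col=0b1101, row AND col = 0b1 = 1; 1 != 13 -> empty
(22,11): row=0b10110, col=0b1011, row AND col = 0b10 = 2; 2 != 11 -> empty
(131,109): row=0b10000011, col=0b1101101, row AND col = 0b1 = 1; 1 != 109 -> empty
(141,-4): col outside [0, 141] -> not filled
(213,29): row=0b11010101, col=0b11101, row AND col = 0b10101 = 21; 21 != 29 -> empty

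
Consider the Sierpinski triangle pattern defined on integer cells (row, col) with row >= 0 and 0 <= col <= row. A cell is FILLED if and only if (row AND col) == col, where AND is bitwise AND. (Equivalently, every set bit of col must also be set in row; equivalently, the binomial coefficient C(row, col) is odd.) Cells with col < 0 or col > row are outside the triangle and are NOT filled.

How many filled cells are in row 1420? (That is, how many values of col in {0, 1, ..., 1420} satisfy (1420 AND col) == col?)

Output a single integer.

1420 in binary = 10110001100
popcount(1420) = number of 1-bits in 10110001100 = 5
A col c satisfies (1420 AND c) == c iff every set bit of c is also set in 1420; each of the 5 set bits of 1420 can independently be on or off in c.
count = 2^5 = 32

Answer: 32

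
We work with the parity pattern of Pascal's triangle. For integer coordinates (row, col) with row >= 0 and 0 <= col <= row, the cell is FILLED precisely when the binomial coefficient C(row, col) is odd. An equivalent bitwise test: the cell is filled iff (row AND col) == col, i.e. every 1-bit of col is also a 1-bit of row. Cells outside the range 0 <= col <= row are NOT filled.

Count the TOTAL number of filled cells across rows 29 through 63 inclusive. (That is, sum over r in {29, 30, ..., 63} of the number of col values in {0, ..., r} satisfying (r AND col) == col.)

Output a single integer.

Answer: 550

Derivation:
r29=11101 pc4: +16 =16
r30=11110 pc4: +16 =32
r31=11111 pc5: +32 =64
r32=100000 pc1: +2 =66
r33=100001 pc2: +4 =70
r34=100010 pc2: +4 =74
r35=100011 pc3: +8 =82
r36=100100 pc2: +4 =86
r37=100101 pc3: +8 =94
r38=100110 pc3: +8 =102
r39=100111 pc4: +16 =118
r40=101000 pc2: +4 =122
r41=101001 pc3: +8 =130
r42=101010 pc3: +8 =138
r43=101011 pc4: +16 =154
r44=101100 pc3: +8 =162
r45=101101 pc4: +16 =178
r46=101110 pc4: +16 =194
r47=101111 pc5: +32 =226
r48=110000 pc2: +4 =230
r49=110001 pc3: +8 =238
r50=110010 pc3: +8 =246
r51=110011 pc4: +16 =262
r52=110100 pc3: +8 =270
r53=110101 pc4: +16 =286
r54=110110 pc4: +16 =302
r55=110111 pc5: +32 =334
r56=111000 pc3: +8 =342
r57=111001 pc4: +16 =358
r58=111010 pc4: +16 =374
r59=111011 pc5: +32 =406
r60=111100 pc4: +16 =422
r61=111101 pc5: +32 =454
r62=111110 pc5: +32 =486
r63=111111 pc6: +64 =550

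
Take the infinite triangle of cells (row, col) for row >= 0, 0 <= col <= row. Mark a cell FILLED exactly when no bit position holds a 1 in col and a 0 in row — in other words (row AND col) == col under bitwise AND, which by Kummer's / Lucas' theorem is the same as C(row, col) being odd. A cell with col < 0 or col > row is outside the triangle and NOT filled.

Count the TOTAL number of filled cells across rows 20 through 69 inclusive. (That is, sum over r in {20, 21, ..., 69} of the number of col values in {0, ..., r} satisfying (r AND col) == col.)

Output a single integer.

Answer: 660

Derivation:
r20=10100 pc2: +4 =4
r21=10101 pc3: +8 =12
r22=10110 pc3: +8 =20
r23=10111 pc4: +16 =36
r24=11000 pc2: +4 =40
r25=11001 pc3: +8 =48
r26=11010 pc3: +8 =56
r27=11011 pc4: +16 =72
r28=11100 pc3: +8 =80
r29=11101 pc4: +16 =96
r30=11110 pc4: +16 =112
r31=11111 pc5: +32 =144
r32=100000 pc1: +2 =146
r33=100001 pc2: +4 =150
r34=100010 pc2: +4 =154
r35=100011 pc3: +8 =162
r36=100100 pc2: +4 =166
r37=100101 pc3: +8 =174
r38=100110 pc3: +8 =182
r39=100111 pc4: +16 =198
r40=101000 pc2: +4 =202
r41=101001 pc3: +8 =210
r42=101010 pc3: +8 =218
r43=101011 pc4: +16 =234
r44=101100 pc3: +8 =242
r45=101101 pc4: +16 =258
r46=101110 pc4: +16 =274
r47=101111 pc5: +32 =306
r48=110000 pc2: +4 =310
r49=110001 pc3: +8 =318
r50=110010 pc3: +8 =326
r51=110011 pc4: +16 =342
r52=110100 pc3: +8 =350
r53=110101 pc4: +16 =366
r54=110110 pc4: +16 =382
r55=110111 pc5: +32 =414
r56=111000 pc3: +8 =422
r57=111001 pc4: +16 =438
r58=111010 pc4: +16 =454
r59=111011 pc5: +32 =486
r60=111100 pc4: +16 =502
r61=111101 pc5: +32 =534
r62=111110 pc5: +32 =566
r63=111111 pc6: +64 =630
r64=1000000 pc1: +2 =632
r65=1000001 pc2: +4 =636
r66=1000010 pc2: +4 =640
r67=1000011 pc3: +8 =648
r68=1000100 pc2: +4 =652
r69=1000101 pc3: +8 =660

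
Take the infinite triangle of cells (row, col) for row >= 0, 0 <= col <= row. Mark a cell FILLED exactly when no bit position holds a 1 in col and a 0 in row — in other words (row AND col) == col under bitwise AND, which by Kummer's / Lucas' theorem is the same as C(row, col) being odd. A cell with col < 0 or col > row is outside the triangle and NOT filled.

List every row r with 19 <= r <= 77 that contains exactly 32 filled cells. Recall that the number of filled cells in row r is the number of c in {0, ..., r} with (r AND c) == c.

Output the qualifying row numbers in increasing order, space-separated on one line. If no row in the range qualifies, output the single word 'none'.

Row r has 2^popcount(r) filled cells, so we need popcount(r) = log2(32) = 5.
Scan r = 19..77 and keep those with exactly 5 one-bits:
r=19=10011 popcount=3 -> skip
r=20=10100 popcount=2 -> skip
r=21=10101 popcount=3 -> skip
r=22=10110 popcount=3 -> skip
r=23=10111 popcount=4 -> skip
r=24=11000 popcount=2 -> skip
r=25=11001 popcount=3 -> skip
r=26=11010 popcount=3 -> skip
r=27=11011 popcount=4 -> skip
r=28=11100 popcount=3 -> skip
r=29=11101 popcount=4 -> skip
r=30=11110 popcount=4 -> skip
r=31=11111 popcount=5 -> KEEP
r=32=100000 popcount=1 -> skip
r=33=100001 popcount=2 -> skip
r=34=100010 popcount=2 -> skip
r=35=100011 popcount=3 -> skip
r=36=100100 popcount=2 -> skip
r=37=100101 popcount=3 -> skip
r=38=100110 popcount=3 -> skip
r=39=100111 popcount=4 -> skip
r=40=101000 popcount=2 -> skip
r=41=101001 popcount=3 -> skip
r=42=101010 popcount=3 -> skip
r=43=101011 popcount=4 -> skip
r=44=101100 popcount=3 -> skip
r=45=101101 popcount=4 -> skip
r=46=101110 popcount=4 -> skip
r=47=101111 popcount=5 -> KEEP
r=48=110000 popcount=2 -> skip
r=49=110001 popcount=3 -> skip
r=50=110010 popcount=3 -> skip
r=51=110011 popcount=4 -> skip
r=52=110100 popcount=3 -> skip
r=53=110101 popcount=4 -> skip
r=54=110110 popcount=4 -> skip
r=55=110111 popcount=5 -> KEEP
r=56=111000 popcount=3 -> skip
r=57=111001 popcount=4 -> skip
r=58=111010 popcount=4 -> skip
r=59=111011 popcount=5 -> KEEP
r=60=111100 popcount=4 -> skip
r=61=111101 popcount=5 -> KEEP
r=62=111110 popcount=5 -> KEEP
r=63=111111 popcount=6 -> skip
r=64=1000000 popcount=1 -> skip
r=65=1000001 popcount=2 -> skip
r=66=1000010 popcount=2 -> skip
r=67=1000011 popcount=3 -> skip
r=68=1000100 popcount=2 -> skip
r=69=1000101 popcount=3 -> skip
r=70=1000110 popcount=3 -> skip
r=71=1000111 popcount=4 -> skip
r=72=1001000 popcount=2 -> skip
r=73=1001001 popcount=3 -> skip
r=74=1001010 popcount=3 -> skip
r=75=1001011 popcount=4 -> skip
r=76=1001100 popcount=3 -> skip
r=77=1001101 popcount=4 -> skip
Kept rows: 31 47 55 59 61 62

Answer: 31 47 55 59 61 62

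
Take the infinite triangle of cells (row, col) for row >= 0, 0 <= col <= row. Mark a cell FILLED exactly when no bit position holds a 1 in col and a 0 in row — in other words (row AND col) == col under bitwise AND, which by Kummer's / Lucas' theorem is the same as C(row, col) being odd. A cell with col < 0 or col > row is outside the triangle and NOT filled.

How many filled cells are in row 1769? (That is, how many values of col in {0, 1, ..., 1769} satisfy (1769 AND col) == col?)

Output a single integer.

Answer: 128

Derivation:
1769 in binary = 11011101001
popcount(1769) = number of 1-bits in 11011101001 = 7
A col c satisfies (1769 AND c) == c iff every set bit of c is also set in 1769; each of the 7 set bits of 1769 can independently be on or off in c.
count = 2^7 = 128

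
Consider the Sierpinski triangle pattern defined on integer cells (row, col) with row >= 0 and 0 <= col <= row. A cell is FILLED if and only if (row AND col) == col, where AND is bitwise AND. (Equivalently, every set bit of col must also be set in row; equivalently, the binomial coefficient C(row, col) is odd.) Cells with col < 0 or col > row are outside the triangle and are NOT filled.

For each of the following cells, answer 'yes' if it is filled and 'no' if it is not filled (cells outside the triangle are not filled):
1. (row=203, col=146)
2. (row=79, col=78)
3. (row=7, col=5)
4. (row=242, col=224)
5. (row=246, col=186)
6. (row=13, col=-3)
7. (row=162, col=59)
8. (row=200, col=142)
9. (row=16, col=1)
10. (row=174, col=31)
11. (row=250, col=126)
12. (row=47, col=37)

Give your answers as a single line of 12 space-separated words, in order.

(203,146): row=0b11001011, col=0b10010010, row AND col = 0b10000010 = 130; 130 != 146 -> empty
(79,78): row=0b1001111, col=0b1001110, row AND col = 0b1001110 = 78; 78 == 78 -> filled
(7,5): row=0b111, col=0b101, row AND col = 0b101 = 5; 5 == 5 -> filled
(242,224): row=0b11110010, col=0b11100000, row AND col = 0b11100000 = 224; 224 == 224 -> filled
(246,186): row=0b11110110, col=0b10111010, row AND col = 0b10110010 = 178; 178 != 186 -> empty
(13,-3): col outside [0, 13] -> not filled
(162,59): row=0b10100010, col=0b111011, row AND col = 0b100010 = 34; 34 != 59 -> empty
(200,142): row=0b11001000, col=0b10001110, row AND col = 0b10001000 = 136; 136 != 142 -> empty
(16,1): row=0b10000, col=0b1, row AND col = 0b0 = 0; 0 != 1 -> empty
(174,31): row=0b10101110, col=0b11111, row AND col = 0b1110 = 14; 14 != 31 -> empty
(250,126): row=0b11111010, col=0b1111110, row AND col = 0b1111010 = 122; 122 != 126 -> empty
(47,37): row=0b101111, col=0b100101, row AND col = 0b100101 = 37; 37 == 37 -> filled

Answer: no yes yes yes no no no no no no no yes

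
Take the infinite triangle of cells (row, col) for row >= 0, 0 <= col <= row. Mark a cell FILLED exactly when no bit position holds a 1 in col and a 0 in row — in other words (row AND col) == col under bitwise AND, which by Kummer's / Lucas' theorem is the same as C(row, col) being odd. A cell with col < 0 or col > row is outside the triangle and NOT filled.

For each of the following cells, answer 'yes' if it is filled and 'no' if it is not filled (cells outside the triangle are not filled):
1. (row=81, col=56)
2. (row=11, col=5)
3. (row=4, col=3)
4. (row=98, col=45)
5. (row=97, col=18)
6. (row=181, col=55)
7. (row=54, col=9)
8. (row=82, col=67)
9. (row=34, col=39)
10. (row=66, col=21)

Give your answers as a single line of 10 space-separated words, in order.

Answer: no no no no no no no no no no

Derivation:
(81,56): row=0b1010001, col=0b111000, row AND col = 0b10000 = 16; 16 != 56 -> empty
(11,5): row=0b1011, col=0b101, row AND col = 0b1 = 1; 1 != 5 -> empty
(4,3): row=0b100, col=0b11, row AND col = 0b0 = 0; 0 != 3 -> empty
(98,45): row=0b1100010, col=0b101101, row AND col = 0b100000 = 32; 32 != 45 -> empty
(97,18): row=0b1100001, col=0b10010, row AND col = 0b0 = 0; 0 != 18 -> empty
(181,55): row=0b10110101, col=0b110111, row AND col = 0b110101 = 53; 53 != 55 -> empty
(54,9): row=0b110110, col=0b1001, row AND col = 0b0 = 0; 0 != 9 -> empty
(82,67): row=0b1010010, col=0b1000011, row AND col = 0b1000010 = 66; 66 != 67 -> empty
(34,39): col outside [0, 34] -> not filled
(66,21): row=0b1000010, col=0b10101, row AND col = 0b0 = 0; 0 != 21 -> empty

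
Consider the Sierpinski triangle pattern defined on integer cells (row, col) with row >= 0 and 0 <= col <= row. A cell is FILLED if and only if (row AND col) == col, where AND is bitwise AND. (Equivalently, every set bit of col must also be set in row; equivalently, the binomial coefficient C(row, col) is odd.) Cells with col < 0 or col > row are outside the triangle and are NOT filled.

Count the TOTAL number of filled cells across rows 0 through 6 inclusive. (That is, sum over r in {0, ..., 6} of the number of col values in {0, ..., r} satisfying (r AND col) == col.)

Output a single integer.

r0=0 pc0: +1 =1
r1=1 pc1: +2 =3
r2=10 pc1: +2 =5
r3=11 pc2: +4 =9
r4=100 pc1: +2 =11
r5=101 pc2: +4 =15
r6=110 pc2: +4 =19

Answer: 19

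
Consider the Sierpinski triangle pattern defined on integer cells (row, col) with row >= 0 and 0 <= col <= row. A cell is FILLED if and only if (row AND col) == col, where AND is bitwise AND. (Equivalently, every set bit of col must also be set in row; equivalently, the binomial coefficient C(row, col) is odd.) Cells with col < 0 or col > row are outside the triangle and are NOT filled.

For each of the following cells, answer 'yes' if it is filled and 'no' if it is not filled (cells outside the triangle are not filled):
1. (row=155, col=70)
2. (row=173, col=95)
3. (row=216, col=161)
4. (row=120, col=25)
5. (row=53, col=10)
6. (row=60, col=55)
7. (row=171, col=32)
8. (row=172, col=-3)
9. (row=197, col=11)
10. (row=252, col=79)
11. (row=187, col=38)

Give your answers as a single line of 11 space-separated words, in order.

Answer: no no no no no no yes no no no no

Derivation:
(155,70): row=0b10011011, col=0b1000110, row AND col = 0b10 = 2; 2 != 70 -> empty
(173,95): row=0b10101101, col=0b1011111, row AND col = 0b1101 = 13; 13 != 95 -> empty
(216,161): row=0b11011000, col=0b10100001, row AND col = 0b10000000 = 128; 128 != 161 -> empty
(120,25): row=0b1111000, col=0b11001, row AND col = 0b11000 = 24; 24 != 25 -> empty
(53,10): row=0b110101, col=0b1010, row AND col = 0b0 = 0; 0 != 10 -> empty
(60,55): row=0b111100, col=0b110111, row AND col = 0b110100 = 52; 52 != 55 -> empty
(171,32): row=0b10101011, col=0b100000, row AND col = 0b100000 = 32; 32 == 32 -> filled
(172,-3): col outside [0, 172] -> not filled
(197,11): row=0b11000101, col=0b1011, row AND col = 0b1 = 1; 1 != 11 -> empty
(252,79): row=0b11111100, col=0b1001111, row AND col = 0b1001100 = 76; 76 != 79 -> empty
(187,38): row=0b10111011, col=0b100110, row AND col = 0b100010 = 34; 34 != 38 -> empty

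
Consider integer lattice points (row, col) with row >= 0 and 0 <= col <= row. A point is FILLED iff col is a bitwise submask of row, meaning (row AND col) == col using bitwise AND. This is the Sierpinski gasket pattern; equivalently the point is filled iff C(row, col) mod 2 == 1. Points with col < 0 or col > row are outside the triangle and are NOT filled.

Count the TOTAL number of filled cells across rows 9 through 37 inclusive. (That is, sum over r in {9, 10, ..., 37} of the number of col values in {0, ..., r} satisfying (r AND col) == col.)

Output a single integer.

r9=1001 pc2: +4 =4
r10=1010 pc2: +4 =8
r11=1011 pc3: +8 =16
r12=1100 pc2: +4 =20
r13=1101 pc3: +8 =28
r14=1110 pc3: +8 =36
r15=1111 pc4: +16 =52
r16=10000 pc1: +2 =54
r17=10001 pc2: +4 =58
r18=10010 pc2: +4 =62
r19=10011 pc3: +8 =70
r20=10100 pc2: +4 =74
r21=10101 pc3: +8 =82
r22=10110 pc3: +8 =90
r23=10111 pc4: +16 =106
r24=11000 pc2: +4 =110
r25=11001 pc3: +8 =118
r26=11010 pc3: +8 =126
r27=11011 pc4: +16 =142
r28=11100 pc3: +8 =150
r29=11101 pc4: +16 =166
r30=11110 pc4: +16 =182
r31=11111 pc5: +32 =214
r32=100000 pc1: +2 =216
r33=100001 pc2: +4 =220
r34=100010 pc2: +4 =224
r35=100011 pc3: +8 =232
r36=100100 pc2: +4 =236
r37=100101 pc3: +8 =244

Answer: 244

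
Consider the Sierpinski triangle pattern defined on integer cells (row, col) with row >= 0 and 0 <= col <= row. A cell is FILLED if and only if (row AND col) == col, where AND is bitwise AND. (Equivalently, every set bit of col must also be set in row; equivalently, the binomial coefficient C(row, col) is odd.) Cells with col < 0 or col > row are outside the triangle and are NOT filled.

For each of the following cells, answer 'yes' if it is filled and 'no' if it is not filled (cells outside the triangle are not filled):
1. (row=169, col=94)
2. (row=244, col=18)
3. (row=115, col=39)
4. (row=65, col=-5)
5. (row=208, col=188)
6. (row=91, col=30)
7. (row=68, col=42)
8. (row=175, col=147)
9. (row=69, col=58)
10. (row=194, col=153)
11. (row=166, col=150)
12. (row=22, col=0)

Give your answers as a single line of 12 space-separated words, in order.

Answer: no no no no no no no no no no no yes

Derivation:
(169,94): row=0b10101001, col=0b1011110, row AND col = 0b1000 = 8; 8 != 94 -> empty
(244,18): row=0b11110100, col=0b10010, row AND col = 0b10000 = 16; 16 != 18 -> empty
(115,39): row=0b1110011, col=0b100111, row AND col = 0b100011 = 35; 35 != 39 -> empty
(65,-5): col outside [0, 65] -> not filled
(208,188): row=0b11010000, col=0b10111100, row AND col = 0b10010000 = 144; 144 != 188 -> empty
(91,30): row=0b1011011, col=0b11110, row AND col = 0b11010 = 26; 26 != 30 -> empty
(68,42): row=0b1000100, col=0b101010, row AND col = 0b0 = 0; 0 != 42 -> empty
(175,147): row=0b10101111, col=0b10010011, row AND col = 0b10000011 = 131; 131 != 147 -> empty
(69,58): row=0b1000101, col=0b111010, row AND col = 0b0 = 0; 0 != 58 -> empty
(194,153): row=0b11000010, col=0b10011001, row AND col = 0b10000000 = 128; 128 != 153 -> empty
(166,150): row=0b10100110, col=0b10010110, row AND col = 0b10000110 = 134; 134 != 150 -> empty
(22,0): row=0b10110, col=0b0, row AND col = 0b0 = 0; 0 == 0 -> filled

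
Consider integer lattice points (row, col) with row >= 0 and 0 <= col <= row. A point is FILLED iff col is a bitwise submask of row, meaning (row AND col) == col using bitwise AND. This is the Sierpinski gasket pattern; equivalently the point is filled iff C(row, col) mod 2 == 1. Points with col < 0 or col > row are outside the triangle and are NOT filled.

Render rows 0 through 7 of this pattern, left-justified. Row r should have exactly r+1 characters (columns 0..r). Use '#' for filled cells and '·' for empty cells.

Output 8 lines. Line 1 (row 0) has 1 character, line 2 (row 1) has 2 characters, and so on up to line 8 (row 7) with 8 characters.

r0=0: #
r1=1: ##
r2=10: #·#
r3=11: ####
r4=100: #···#
r5=101: ##··##
r6=110: #·#·#·#
r7=111: ########

Answer: #
##
#·#
####
#···#
##··##
#·#·#·#
########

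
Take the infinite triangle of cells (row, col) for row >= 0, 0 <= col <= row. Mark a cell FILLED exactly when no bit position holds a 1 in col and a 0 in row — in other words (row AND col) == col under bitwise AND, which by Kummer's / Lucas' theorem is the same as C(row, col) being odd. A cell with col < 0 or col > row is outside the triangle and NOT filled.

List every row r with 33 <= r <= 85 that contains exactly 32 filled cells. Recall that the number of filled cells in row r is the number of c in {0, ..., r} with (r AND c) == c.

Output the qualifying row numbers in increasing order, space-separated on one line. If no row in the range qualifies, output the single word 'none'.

Answer: 47 55 59 61 62 79

Derivation:
Row r has 2^popcount(r) filled cells, so we need popcount(r) = log2(32) = 5.
Scan r = 33..85 and keep those with exactly 5 one-bits:
r=33=100001 popcount=2 -> skip
r=34=100010 popcount=2 -> skip
r=35=100011 popcount=3 -> skip
r=36=100100 popcount=2 -> skip
r=37=100101 popcount=3 -> skip
r=38=100110 popcount=3 -> skip
r=39=100111 popcount=4 -> skip
r=40=101000 popcount=2 -> skip
r=41=101001 popcount=3 -> skip
r=42=101010 popcount=3 -> skip
r=43=101011 popcount=4 -> skip
r=44=101100 popcount=3 -> skip
r=45=101101 popcount=4 -> skip
r=46=101110 popcount=4 -> skip
r=47=101111 popcount=5 -> KEEP
r=48=110000 popcount=2 -> skip
r=49=110001 popcount=3 -> skip
r=50=110010 popcount=3 -> skip
r=51=110011 popcount=4 -> skip
r=52=110100 popcount=3 -> skip
r=53=110101 popcount=4 -> skip
r=54=110110 popcount=4 -> skip
r=55=110111 popcount=5 -> KEEP
r=56=111000 popcount=3 -> skip
r=57=111001 popcount=4 -> skip
r=58=111010 popcount=4 -> skip
r=59=111011 popcount=5 -> KEEP
r=60=111100 popcount=4 -> skip
r=61=111101 popcount=5 -> KEEP
r=62=111110 popcount=5 -> KEEP
r=63=111111 popcount=6 -> skip
r=64=1000000 popcount=1 -> skip
r=65=1000001 popcount=2 -> skip
r=66=1000010 popcount=2 -> skip
r=67=1000011 popcount=3 -> skip
r=68=1000100 popcount=2 -> skip
r=69=1000101 popcount=3 -> skip
r=70=1000110 popcount=3 -> skip
r=71=1000111 popcount=4 -> skip
r=72=1001000 popcount=2 -> skip
r=73=1001001 popcount=3 -> skip
r=74=1001010 popcount=3 -> skip
r=75=1001011 popcount=4 -> skip
r=76=1001100 popcount=3 -> skip
r=77=1001101 popcount=4 -> skip
r=78=1001110 popcount=4 -> skip
r=79=1001111 popcount=5 -> KEEP
r=80=1010000 popcount=2 -> skip
r=81=1010001 popcount=3 -> skip
r=82=1010010 popcount=3 -> skip
r=83=1010011 popcount=4 -> skip
r=84=1010100 popcount=3 -> skip
r=85=1010101 popcount=4 -> skip
Kept rows: 47 55 59 61 62 79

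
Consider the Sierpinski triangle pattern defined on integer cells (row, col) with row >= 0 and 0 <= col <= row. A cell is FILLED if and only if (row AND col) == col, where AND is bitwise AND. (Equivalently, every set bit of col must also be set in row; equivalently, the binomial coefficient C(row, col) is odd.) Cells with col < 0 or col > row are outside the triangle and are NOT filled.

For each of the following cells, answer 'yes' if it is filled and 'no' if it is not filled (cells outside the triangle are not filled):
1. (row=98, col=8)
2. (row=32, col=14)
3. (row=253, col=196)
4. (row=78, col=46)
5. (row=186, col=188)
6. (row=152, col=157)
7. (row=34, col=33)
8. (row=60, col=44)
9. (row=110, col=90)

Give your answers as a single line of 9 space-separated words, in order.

(98,8): row=0b1100010, col=0b1000, row AND col = 0b0 = 0; 0 != 8 -> empty
(32,14): row=0b100000, col=0b1110, row AND col = 0b0 = 0; 0 != 14 -> empty
(253,196): row=0b11111101, col=0b11000100, row AND col = 0b11000100 = 196; 196 == 196 -> filled
(78,46): row=0b1001110, col=0b101110, row AND col = 0b1110 = 14; 14 != 46 -> empty
(186,188): col outside [0, 186] -> not filled
(152,157): col outside [0, 152] -> not filled
(34,33): row=0b100010, col=0b100001, row AND col = 0b100000 = 32; 32 != 33 -> empty
(60,44): row=0b111100, col=0b101100, row AND col = 0b101100 = 44; 44 == 44 -> filled
(110,90): row=0b1101110, col=0b1011010, row AND col = 0b1001010 = 74; 74 != 90 -> empty

Answer: no no yes no no no no yes no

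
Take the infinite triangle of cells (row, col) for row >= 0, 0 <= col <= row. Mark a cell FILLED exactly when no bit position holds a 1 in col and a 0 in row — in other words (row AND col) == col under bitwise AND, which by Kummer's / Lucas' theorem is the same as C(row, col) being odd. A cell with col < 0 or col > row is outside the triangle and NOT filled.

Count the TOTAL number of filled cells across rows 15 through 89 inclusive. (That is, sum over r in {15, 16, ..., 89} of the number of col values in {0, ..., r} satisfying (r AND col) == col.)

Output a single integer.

Answer: 958

Derivation:
r15=1111 pc4: +16 =16
r16=10000 pc1: +2 =18
r17=10001 pc2: +4 =22
r18=10010 pc2: +4 =26
r19=10011 pc3: +8 =34
r20=10100 pc2: +4 =38
r21=10101 pc3: +8 =46
r22=10110 pc3: +8 =54
r23=10111 pc4: +16 =70
r24=11000 pc2: +4 =74
r25=11001 pc3: +8 =82
r26=11010 pc3: +8 =90
r27=11011 pc4: +16 =106
r28=11100 pc3: +8 =114
r29=11101 pc4: +16 =130
r30=11110 pc4: +16 =146
r31=11111 pc5: +32 =178
r32=100000 pc1: +2 =180
r33=100001 pc2: +4 =184
r34=100010 pc2: +4 =188
r35=100011 pc3: +8 =196
r36=100100 pc2: +4 =200
r37=100101 pc3: +8 =208
r38=100110 pc3: +8 =216
r39=100111 pc4: +16 =232
r40=101000 pc2: +4 =236
r41=101001 pc3: +8 =244
r42=101010 pc3: +8 =252
r43=101011 pc4: +16 =268
r44=101100 pc3: +8 =276
r45=101101 pc4: +16 =292
r46=101110 pc4: +16 =308
r47=101111 pc5: +32 =340
r48=110000 pc2: +4 =344
r49=110001 pc3: +8 =352
r50=110010 pc3: +8 =360
r51=110011 pc4: +16 =376
r52=110100 pc3: +8 =384
r53=110101 pc4: +16 =400
r54=110110 pc4: +16 =416
r55=110111 pc5: +32 =448
r56=111000 pc3: +8 =456
r57=111001 pc4: +16 =472
r58=111010 pc4: +16 =488
r59=111011 pc5: +32 =520
r60=111100 pc4: +16 =536
r61=111101 pc5: +32 =568
r62=111110 pc5: +32 =600
r63=111111 pc6: +64 =664
r64=1000000 pc1: +2 =666
r65=1000001 pc2: +4 =670
r66=1000010 pc2: +4 =674
r67=1000011 pc3: +8 =682
r68=1000100 pc2: +4 =686
r69=1000101 pc3: +8 =694
r70=1000110 pc3: +8 =702
r71=1000111 pc4: +16 =718
r72=1001000 pc2: +4 =722
r73=1001001 pc3: +8 =730
r74=1001010 pc3: +8 =738
r75=1001011 pc4: +16 =754
r76=1001100 pc3: +8 =762
r77=1001101 pc4: +16 =778
r78=1001110 pc4: +16 =794
r79=1001111 pc5: +32 =826
r80=1010000 pc2: +4 =830
r81=1010001 pc3: +8 =838
r82=1010010 pc3: +8 =846
r83=1010011 pc4: +16 =862
r84=1010100 pc3: +8 =870
r85=1010101 pc4: +16 =886
r86=1010110 pc4: +16 =902
r87=1010111 pc5: +32 =934
r88=1011000 pc3: +8 =942
r89=1011001 pc4: +16 =958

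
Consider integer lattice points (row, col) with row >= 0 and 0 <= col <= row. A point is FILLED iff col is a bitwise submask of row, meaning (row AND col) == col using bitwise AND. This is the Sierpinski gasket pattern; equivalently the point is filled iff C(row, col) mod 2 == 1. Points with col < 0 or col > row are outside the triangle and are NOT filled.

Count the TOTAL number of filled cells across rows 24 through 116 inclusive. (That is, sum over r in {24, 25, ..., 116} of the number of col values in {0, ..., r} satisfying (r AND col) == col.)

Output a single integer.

r24=11000 pc2: +4 =4
r25=11001 pc3: +8 =12
r26=11010 pc3: +8 =20
r27=11011 pc4: +16 =36
r28=11100 pc3: +8 =44
r29=11101 pc4: +16 =60
r30=11110 pc4: +16 =76
r31=11111 pc5: +32 =108
r32=100000 pc1: +2 =110
r33=100001 pc2: +4 =114
r34=100010 pc2: +4 =118
r35=100011 pc3: +8 =126
r36=100100 pc2: +4 =130
r37=100101 pc3: +8 =138
r38=100110 pc3: +8 =146
r39=100111 pc4: +16 =162
r40=101000 pc2: +4 =166
r41=101001 pc3: +8 =174
r42=101010 pc3: +8 =182
r43=101011 pc4: +16 =198
r44=101100 pc3: +8 =206
r45=101101 pc4: +16 =222
r46=101110 pc4: +16 =238
r47=101111 pc5: +32 =270
r48=110000 pc2: +4 =274
r49=110001 pc3: +8 =282
r50=110010 pc3: +8 =290
r51=110011 pc4: +16 =306
r52=110100 pc3: +8 =314
r53=110101 pc4: +16 =330
r54=110110 pc4: +16 =346
r55=110111 pc5: +32 =378
r56=111000 pc3: +8 =386
r57=111001 pc4: +16 =402
r58=111010 pc4: +16 =418
r59=111011 pc5: +32 =450
r60=111100 pc4: +16 =466
r61=111101 pc5: +32 =498
r62=111110 pc5: +32 =530
r63=111111 pc6: +64 =594
r64=1000000 pc1: +2 =596
r65=1000001 pc2: +4 =600
r66=1000010 pc2: +4 =604
r67=1000011 pc3: +8 =612
r68=1000100 pc2: +4 =616
r69=1000101 pc3: +8 =624
r70=1000110 pc3: +8 =632
r71=1000111 pc4: +16 =648
r72=1001000 pc2: +4 =652
r73=1001001 pc3: +8 =660
r74=1001010 pc3: +8 =668
r75=1001011 pc4: +16 =684
r76=1001100 pc3: +8 =692
r77=1001101 pc4: +16 =708
r78=1001110 pc4: +16 =724
r79=1001111 pc5: +32 =756
r80=1010000 pc2: +4 =760
r81=1010001 pc3: +8 =768
r82=1010010 pc3: +8 =776
r83=1010011 pc4: +16 =792
r84=1010100 pc3: +8 =800
r85=1010101 pc4: +16 =816
r86=1010110 pc4: +16 =832
r87=1010111 pc5: +32 =864
r88=1011000 pc3: +8 =872
r89=1011001 pc4: +16 =888
r90=1011010 pc4: +16 =904
r91=1011011 pc5: +32 =936
r92=1011100 pc4: +16 =952
r93=1011101 pc5: +32 =984
r94=1011110 pc5: +32 =1016
r95=1011111 pc6: +64 =1080
r96=1100000 pc2: +4 =1084
r97=1100001 pc3: +8 =1092
r98=1100010 pc3: +8 =1100
r99=1100011 pc4: +16 =1116
r100=1100100 pc3: +8 =1124
r101=1100101 pc4: +16 =1140
r102=1100110 pc4: +16 =1156
r103=1100111 pc5: +32 =1188
r104=1101000 pc3: +8 =1196
r105=1101001 pc4: +16 =1212
r106=1101010 pc4: +16 =1228
r107=1101011 pc5: +32 =1260
r108=1101100 pc4: +16 =1276
r109=1101101 pc5: +32 =1308
r110=1101110 pc5: +32 =1340
r111=1101111 pc6: +64 =1404
r112=1110000 pc3: +8 =1412
r113=1110001 pc4: +16 =1428
r114=1110010 pc4: +16 =1444
r115=1110011 pc5: +32 =1476
r116=1110100 pc4: +16 =1492

Answer: 1492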